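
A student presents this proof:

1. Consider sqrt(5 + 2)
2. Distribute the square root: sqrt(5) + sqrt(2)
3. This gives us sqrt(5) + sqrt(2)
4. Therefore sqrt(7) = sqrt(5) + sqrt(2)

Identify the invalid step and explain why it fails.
Step 2: Distribute the square root: sqrt(5) + sqrt(2)

Step 2 incorrectly 'distributes' the square root over addition. The square root function does not distribute: sqrt(a + b) ≠ sqrt(a) + sqrt(b). In fact, sqrt(5 + 2) = sqrt(7) ≈ 2.6458, while sqrt(5) + sqrt(2) ≈ 3.6503.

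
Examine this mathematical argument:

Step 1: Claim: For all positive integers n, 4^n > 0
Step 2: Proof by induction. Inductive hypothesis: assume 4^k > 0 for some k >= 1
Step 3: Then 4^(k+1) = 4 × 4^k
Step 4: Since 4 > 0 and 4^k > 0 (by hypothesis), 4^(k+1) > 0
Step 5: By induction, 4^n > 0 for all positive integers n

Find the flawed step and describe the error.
Step 5: By induction, 4^n > 0 for all positive integers n

Step 5 concludes the proof by induction, but no base case was ever established. A valid induction proof requires: (1) a base case proving 4^1 > 0, and (2) an inductive step showing IF 4^k > 0 THEN 4^(k+1) > 0. Steps 2-4 correctly establish the inductive step, but without the base case the conclusion in step 5 does not follow.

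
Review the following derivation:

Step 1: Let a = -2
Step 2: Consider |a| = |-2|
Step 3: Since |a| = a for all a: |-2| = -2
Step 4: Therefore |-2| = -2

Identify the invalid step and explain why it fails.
Step 3: Since |a| = a for all a: |-2| = -2

Step 3 incorrectly states that |a| = a for all a. The correct definition is |a| = a when a >= 0, and |a| = -a when a < 0. Since -2 < 0, we have |-2| = -(-2) = 2, not -2.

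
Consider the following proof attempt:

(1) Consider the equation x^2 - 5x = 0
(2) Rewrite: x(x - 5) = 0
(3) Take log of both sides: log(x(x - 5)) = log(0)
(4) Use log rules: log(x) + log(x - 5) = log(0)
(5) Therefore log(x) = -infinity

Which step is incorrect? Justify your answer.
Step 3: Take log of both sides: log(x(x - 5)) = log(0)

Step 3 takes the logarithm of both sides, resulting in log(0) on the right side. The logarithm is only defined for positive numbers; log(0) is undefined (approaches negative infinity). This operation is invalid.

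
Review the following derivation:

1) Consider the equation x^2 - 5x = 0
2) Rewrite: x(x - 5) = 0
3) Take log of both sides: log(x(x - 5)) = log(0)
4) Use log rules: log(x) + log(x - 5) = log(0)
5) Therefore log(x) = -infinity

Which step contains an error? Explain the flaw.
Step 3: Take log of both sides: log(x(x - 5)) = log(0)

Step 3 takes the logarithm of both sides, resulting in log(0) on the right side. The logarithm is only defined for positive numbers; log(0) is undefined (approaches negative infinity). This operation is invalid.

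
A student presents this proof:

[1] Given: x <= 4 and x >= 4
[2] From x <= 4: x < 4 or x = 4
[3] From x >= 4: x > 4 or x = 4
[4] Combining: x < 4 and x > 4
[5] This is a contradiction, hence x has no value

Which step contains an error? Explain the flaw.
Step 4: Combining: x < 4 and x > 4

Step 4 incorrectly combines the conditions. From x <= 4 and x >= 4, the intersection is x = 4. The error treats the 'or' cases as 'and' requirements. The correct conclusion is that x = 4 is the unique solution, not that no solution exists.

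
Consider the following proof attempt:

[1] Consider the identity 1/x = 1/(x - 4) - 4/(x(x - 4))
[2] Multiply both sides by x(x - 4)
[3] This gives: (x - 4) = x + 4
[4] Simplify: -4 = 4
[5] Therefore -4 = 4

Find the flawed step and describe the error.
Step 3: This gives: (x - 4) = x + 4

Step 3 makes a sign error when clearing denominators. Multiplying -4/(x(x - 4)) by x(x - 4) gives -4, not +4. The correct result is (x - 4) = x - 4, which is trivially true, not (x - 4) = x + 4. (Step 1 is a valid identity: 1/(x - 4) - 4/(x(x - 4)) = (x - 4)/(x(x - 4)) = 1/x.)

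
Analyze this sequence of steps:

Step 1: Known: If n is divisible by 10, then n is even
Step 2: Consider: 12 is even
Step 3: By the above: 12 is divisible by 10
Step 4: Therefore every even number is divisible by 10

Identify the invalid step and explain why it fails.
Step 3: By the above: 12 is divisible by 10

Step 3 commits the fallacy of affirming the consequent. The known fact 'divisible by 10 → even' does NOT imply 'even → divisible by 10'. That would be the converse, which is false. For example, 12 is even but 12 ÷ 10 = 1.20, which is not an integer.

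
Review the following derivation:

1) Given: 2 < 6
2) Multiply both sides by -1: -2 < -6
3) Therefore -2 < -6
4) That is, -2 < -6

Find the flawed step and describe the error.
Step 2: Multiply both sides by -1: -2 < -6

Step 2 multiplies both sides by -1 but fails to reverse the inequality sign. When multiplying (or dividing) an inequality by a negative number, the direction must be reversed. Since 2 < 6, we should get -2 > -6, i.e., -2 > -6.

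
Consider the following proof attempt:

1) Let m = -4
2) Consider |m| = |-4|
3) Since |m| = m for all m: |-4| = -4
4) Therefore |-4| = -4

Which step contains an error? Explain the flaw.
Step 3: Since |m| = m for all m: |-4| = -4

Step 3 incorrectly states that |m| = m for all m. The correct definition is |m| = m when m >= 0, and |m| = -m when m < 0. Since -4 < 0, we have |-4| = -(-4) = 4, not -4.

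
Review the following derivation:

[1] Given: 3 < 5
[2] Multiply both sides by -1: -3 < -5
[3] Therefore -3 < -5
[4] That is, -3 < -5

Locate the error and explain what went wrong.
Step 2: Multiply both sides by -1: -3 < -5

Step 2 multiplies both sides by -1 but fails to reverse the inequality sign. When multiplying (or dividing) an inequality by a negative number, the direction must be reversed. Since 3 < 5, we should get -3 > -5, i.e., -3 > -5.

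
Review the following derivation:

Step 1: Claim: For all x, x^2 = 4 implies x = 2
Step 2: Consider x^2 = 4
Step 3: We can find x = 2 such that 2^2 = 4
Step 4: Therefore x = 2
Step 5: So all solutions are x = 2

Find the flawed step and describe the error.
Step 4: Therefore x = 2

Step 4 incorrectly concludes that x = 2 is the only solution. The proof shows that x = 2 is A solution (existence), but does not show it is the ONLY solution (uniqueness). In fact, x = -2 is also a solution since (-2)^2 = 4. Finding one solution doesn't prove there are no others.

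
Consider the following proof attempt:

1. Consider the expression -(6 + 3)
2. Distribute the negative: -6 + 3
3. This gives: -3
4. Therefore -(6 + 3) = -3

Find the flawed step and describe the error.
Step 2: Distribute the negative: -6 + 3

Step 2 incorrectly distributes the negative sign. The correct distribution is -(6 + 3) = -6 - 3 = -9. The negative must be applied to both terms, not just the first. The error treats -(6 + 3) as -6 + 3, which equals -3 instead of -9.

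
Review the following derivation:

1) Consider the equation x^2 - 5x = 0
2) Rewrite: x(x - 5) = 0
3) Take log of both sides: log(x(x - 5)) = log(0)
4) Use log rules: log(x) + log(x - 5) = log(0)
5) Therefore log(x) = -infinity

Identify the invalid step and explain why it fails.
Step 3: Take log of both sides: log(x(x - 5)) = log(0)

Step 3 takes the logarithm of both sides, resulting in log(0) on the right side. The logarithm is only defined for positive numbers; log(0) is undefined (approaches negative infinity). This operation is invalid.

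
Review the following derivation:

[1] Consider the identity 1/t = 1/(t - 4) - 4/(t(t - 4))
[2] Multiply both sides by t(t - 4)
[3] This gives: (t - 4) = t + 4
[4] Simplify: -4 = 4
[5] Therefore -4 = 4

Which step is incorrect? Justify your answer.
Step 3: This gives: (t - 4) = t + 4

Step 3 makes a sign error when clearing denominators. Multiplying -4/(t(t - 4)) by t(t - 4) gives -4, not +4. The correct result is (t - 4) = t - 4, which is trivially true, not (t - 4) = t + 4. (Step 1 is a valid identity: 1/(t - 4) - 4/(t(t - 4)) = (t - 4)/(t(t - 4)) = 1/t.)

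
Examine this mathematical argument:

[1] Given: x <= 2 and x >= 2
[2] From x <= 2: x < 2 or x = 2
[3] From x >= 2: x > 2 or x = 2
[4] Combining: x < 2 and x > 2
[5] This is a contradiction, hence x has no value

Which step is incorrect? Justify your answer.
Step 4: Combining: x < 2 and x > 2

Step 4 incorrectly combines the conditions. From x <= 2 and x >= 2, the intersection is x = 2. The error treats the 'or' cases as 'and' requirements. The correct conclusion is that x = 2 is the unique solution, not that no solution exists.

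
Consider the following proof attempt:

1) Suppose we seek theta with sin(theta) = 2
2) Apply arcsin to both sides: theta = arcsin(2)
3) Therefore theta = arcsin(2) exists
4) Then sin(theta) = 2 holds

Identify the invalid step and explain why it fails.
Step 2: Apply arcsin to both sides: theta = arcsin(2)

Step 2 applies arcsin to 2. However, arcsin(x) is only defined for x in [-1, 1] because sin(theta) can only produce values in that range. Since |2| > 1, arcsin(2) is undefined. There is no angle whose sine equals 2.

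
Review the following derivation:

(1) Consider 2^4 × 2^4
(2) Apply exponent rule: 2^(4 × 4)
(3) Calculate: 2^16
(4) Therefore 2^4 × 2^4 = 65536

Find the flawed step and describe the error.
Step 2: Apply exponent rule: 2^(4 × 4)

Step 2 incorrectly states that a^b × a^c = a^(b×c). The correct rule is a^b × a^c = a^(b+c). The actual value is 2^4 × 2^4 = 2^8 = 256, not 2^16 = 65536.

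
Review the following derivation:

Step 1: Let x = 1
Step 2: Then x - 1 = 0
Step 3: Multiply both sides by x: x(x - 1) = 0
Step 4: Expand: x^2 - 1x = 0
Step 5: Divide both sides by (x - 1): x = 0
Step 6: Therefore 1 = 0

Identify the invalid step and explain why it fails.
Step 5: Divide both sides by (x - 1): x = 0

Step 5 divides both sides by (x - 1). However, since x = 1, we have (x - 1) = 0. Division by zero is undefined, making this step invalid.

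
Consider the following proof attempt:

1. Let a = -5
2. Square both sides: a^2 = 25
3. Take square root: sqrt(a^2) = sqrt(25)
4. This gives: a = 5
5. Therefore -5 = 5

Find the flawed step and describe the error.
Step 4: This gives: a = 5

Step 4 incorrectly states that sqrt(a^2) = a. The correct identity is sqrt(a^2) = |a|. Since a = -5 < 0, we have sqrt(a^2) = |-5| = 5, not a = -5.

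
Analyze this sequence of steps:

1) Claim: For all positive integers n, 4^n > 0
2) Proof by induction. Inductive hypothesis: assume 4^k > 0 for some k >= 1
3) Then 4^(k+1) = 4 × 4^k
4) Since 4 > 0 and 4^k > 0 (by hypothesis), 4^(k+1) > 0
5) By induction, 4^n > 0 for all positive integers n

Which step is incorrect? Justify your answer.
Step 5: By induction, 4^n > 0 for all positive integers n

Step 5 concludes the proof by induction, but no base case was ever established. A valid induction proof requires: (1) a base case proving 4^1 > 0, and (2) an inductive step showing IF 4^k > 0 THEN 4^(k+1) > 0. Steps 2-4 correctly establish the inductive step, but without the base case the conclusion in step 5 does not follow.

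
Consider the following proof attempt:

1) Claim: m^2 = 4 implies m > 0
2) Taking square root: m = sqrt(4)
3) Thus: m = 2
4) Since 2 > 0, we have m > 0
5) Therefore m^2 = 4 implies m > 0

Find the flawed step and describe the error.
Step 2: Taking square root: m = sqrt(4)

Step 2 takes the square root and assumes the positive root only. The equation m^2 = 4 actually has two solutions: m = 2 and m = -2. The proof silently assumes m > 0 without justification, then uses this assumption to conclude m > 0, which is circular. The counterexample m = -2 shows the claim is false.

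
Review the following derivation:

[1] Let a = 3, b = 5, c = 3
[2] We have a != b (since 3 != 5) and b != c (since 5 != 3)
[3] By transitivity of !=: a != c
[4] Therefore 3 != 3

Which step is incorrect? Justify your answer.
Step 3: By transitivity of !=: a != c

Step 3 incorrectly applies transitivity to the '!=' relation. Transitivity states: if a R b and b R c, then a R c. However, '!=' is not transitive. Counterexample: 3 != 5 and 5 != 3, but 3 = 3 (both equal 3). Transitivity holds for relations like <, <=, =, but not for !=.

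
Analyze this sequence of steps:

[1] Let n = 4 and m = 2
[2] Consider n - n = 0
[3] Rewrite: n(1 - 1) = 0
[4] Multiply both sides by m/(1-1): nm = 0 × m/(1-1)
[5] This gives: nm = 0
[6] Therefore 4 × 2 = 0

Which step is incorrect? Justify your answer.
Step 4: Multiply both sides by m/(1-1): nm = 0 × m/(1-1)

Step 4 multiplies both sides by m/(1-1). However, 1-1 = 0, so this is multiplication by m/0, which is undefined. We cannot multiply by an undefined expression.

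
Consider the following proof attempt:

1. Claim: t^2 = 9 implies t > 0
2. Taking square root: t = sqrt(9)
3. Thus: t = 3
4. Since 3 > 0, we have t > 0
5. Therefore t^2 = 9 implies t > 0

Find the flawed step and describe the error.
Step 2: Taking square root: t = sqrt(9)

Step 2 takes the square root and assumes the positive root only. The equation t^2 = 9 actually has two solutions: t = 3 and t = -3. The proof silently assumes t > 0 without justification, then uses this assumption to conclude t > 0, which is circular. The counterexample t = -3 shows the claim is false.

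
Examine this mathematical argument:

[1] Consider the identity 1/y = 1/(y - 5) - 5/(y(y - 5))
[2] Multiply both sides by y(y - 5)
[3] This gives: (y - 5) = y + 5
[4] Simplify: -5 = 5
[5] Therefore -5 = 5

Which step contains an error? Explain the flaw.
Step 3: This gives: (y - 5) = y + 5

Step 3 makes a sign error when clearing denominators. Multiplying -5/(y(y - 5)) by y(y - 5) gives -5, not +5. The correct result is (y - 5) = y - 5, which is trivially true, not (y - 5) = y + 5. (Step 1 is a valid identity: 1/(y - 5) - 5/(y(y - 5)) = (y - 5)/(y(y - 5)) = 1/y.)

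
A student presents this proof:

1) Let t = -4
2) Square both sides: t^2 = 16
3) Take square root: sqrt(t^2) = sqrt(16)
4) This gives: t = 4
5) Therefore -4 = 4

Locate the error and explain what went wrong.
Step 4: This gives: t = 4

Step 4 incorrectly states that sqrt(t^2) = t. The correct identity is sqrt(t^2) = |t|. Since t = -4 < 0, we have sqrt(t^2) = |-4| = 4, not t = -4.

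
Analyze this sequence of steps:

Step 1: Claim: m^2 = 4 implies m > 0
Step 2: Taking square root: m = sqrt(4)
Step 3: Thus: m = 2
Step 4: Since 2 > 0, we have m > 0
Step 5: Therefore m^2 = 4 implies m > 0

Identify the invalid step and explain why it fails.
Step 2: Taking square root: m = sqrt(4)

Step 2 takes the square root and assumes the positive root only. The equation m^2 = 4 actually has two solutions: m = 2 and m = -2. The proof silently assumes m > 0 without justification, then uses this assumption to conclude m > 0, which is circular. The counterexample m = -2 shows the claim is false.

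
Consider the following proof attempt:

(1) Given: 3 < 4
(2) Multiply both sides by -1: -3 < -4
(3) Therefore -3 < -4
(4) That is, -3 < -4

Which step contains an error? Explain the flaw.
Step 2: Multiply both sides by -1: -3 < -4

Step 2 multiplies both sides by -1 but fails to reverse the inequality sign. When multiplying (or dividing) an inequality by a negative number, the direction must be reversed. Since 3 < 4, we should get -3 > -4, i.e., -3 > -4.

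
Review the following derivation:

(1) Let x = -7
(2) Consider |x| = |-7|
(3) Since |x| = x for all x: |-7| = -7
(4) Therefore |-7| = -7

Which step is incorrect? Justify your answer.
Step 3: Since |x| = x for all x: |-7| = -7

Step 3 incorrectly states that |x| = x for all x. The correct definition is |x| = x when x >= 0, and |x| = -x when x < 0. Since -7 < 0, we have |-7| = -(-7) = 7, not -7.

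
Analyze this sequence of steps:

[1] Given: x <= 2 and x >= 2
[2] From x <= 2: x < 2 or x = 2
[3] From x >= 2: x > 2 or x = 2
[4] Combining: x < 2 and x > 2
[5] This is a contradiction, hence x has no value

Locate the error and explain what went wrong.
Step 4: Combining: x < 2 and x > 2

Step 4 incorrectly combines the conditions. From x <= 2 and x >= 2, the intersection is x = 2. The error treats the 'or' cases as 'and' requirements. The correct conclusion is that x = 2 is the unique solution, not that no solution exists.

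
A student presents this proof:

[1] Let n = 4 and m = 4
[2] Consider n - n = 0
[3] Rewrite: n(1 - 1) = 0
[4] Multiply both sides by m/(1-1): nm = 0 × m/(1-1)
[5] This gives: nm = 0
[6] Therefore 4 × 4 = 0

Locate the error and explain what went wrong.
Step 4: Multiply both sides by m/(1-1): nm = 0 × m/(1-1)

Step 4 multiplies both sides by m/(1-1). However, 1-1 = 0, so this is multiplication by m/0, which is undefined. We cannot multiply by an undefined expression.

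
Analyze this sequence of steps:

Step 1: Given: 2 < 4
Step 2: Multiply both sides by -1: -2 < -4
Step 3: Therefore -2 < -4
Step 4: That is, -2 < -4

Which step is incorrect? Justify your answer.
Step 2: Multiply both sides by -1: -2 < -4

Step 2 multiplies both sides by -1 but fails to reverse the inequality sign. When multiplying (or dividing) an inequality by a negative number, the direction must be reversed. Since 2 < 4, we should get -2 > -4, i.e., -2 > -4.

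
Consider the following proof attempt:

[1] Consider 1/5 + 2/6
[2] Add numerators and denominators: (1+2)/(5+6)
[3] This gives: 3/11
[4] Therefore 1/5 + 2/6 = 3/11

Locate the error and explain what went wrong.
Step 2: Add numerators and denominators: (1+2)/(5+6)

Step 2 incorrectly adds fractions by separately adding numerators and denominators. This is wrong. The correct method requires a common denominator: 1/5 + 2/6 = (1×6 + 2×5)/(5×6) = 16/30 = 8/15. The method used gives 3/11, which is different.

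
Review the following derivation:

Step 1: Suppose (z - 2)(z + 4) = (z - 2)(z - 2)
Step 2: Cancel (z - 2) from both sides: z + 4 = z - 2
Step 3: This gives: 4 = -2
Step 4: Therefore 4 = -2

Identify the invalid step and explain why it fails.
Step 2: Cancel (z - 2) from both sides: z + 4 = z - 2

Step 2 cancels (z - 2) from both sides. This is only valid if (z - 2) ≠ 0, i.e., z ≠ 2. When z = 2, both sides equal zero regardless of the other factors. The correct approach requires considering z = 2 as a separate case.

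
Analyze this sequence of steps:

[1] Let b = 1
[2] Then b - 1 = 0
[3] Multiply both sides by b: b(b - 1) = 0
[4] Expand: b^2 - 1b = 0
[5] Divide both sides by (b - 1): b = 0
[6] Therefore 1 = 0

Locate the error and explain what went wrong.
Step 5: Divide both sides by (b - 1): b = 0

Step 5 divides both sides by (b - 1). However, since b = 1, we have (b - 1) = 0. Division by zero is undefined, making this step invalid.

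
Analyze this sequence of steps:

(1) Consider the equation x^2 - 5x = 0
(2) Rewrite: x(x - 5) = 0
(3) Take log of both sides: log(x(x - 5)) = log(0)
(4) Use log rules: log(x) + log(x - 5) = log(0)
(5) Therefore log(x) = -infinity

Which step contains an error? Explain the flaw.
Step 3: Take log of both sides: log(x(x - 5)) = log(0)

Step 3 takes the logarithm of both sides, resulting in log(0) on the right side. The logarithm is only defined for positive numbers; log(0) is undefined (approaches negative infinity). This operation is invalid.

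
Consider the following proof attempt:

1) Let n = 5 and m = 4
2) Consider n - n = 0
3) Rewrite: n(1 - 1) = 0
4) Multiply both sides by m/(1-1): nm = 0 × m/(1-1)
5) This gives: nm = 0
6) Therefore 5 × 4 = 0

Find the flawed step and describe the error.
Step 4: Multiply both sides by m/(1-1): nm = 0 × m/(1-1)

Step 4 multiplies both sides by m/(1-1). However, 1-1 = 0, so this is multiplication by m/0, which is undefined. We cannot multiply by an undefined expression.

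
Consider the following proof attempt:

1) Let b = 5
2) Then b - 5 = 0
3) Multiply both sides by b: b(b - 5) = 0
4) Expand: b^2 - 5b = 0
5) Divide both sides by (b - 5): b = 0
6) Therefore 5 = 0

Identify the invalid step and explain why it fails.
Step 5: Divide both sides by (b - 5): b = 0

Step 5 divides both sides by (b - 5). However, since b = 5, we have (b - 5) = 0. Division by zero is undefined, making this step invalid.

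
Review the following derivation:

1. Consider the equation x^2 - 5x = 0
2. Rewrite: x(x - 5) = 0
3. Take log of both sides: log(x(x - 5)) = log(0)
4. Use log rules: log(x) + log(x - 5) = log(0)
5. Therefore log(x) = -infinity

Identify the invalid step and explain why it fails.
Step 3: Take log of both sides: log(x(x - 5)) = log(0)

Step 3 takes the logarithm of both sides, resulting in log(0) on the right side. The logarithm is only defined for positive numbers; log(0) is undefined (approaches negative infinity). This operation is invalid.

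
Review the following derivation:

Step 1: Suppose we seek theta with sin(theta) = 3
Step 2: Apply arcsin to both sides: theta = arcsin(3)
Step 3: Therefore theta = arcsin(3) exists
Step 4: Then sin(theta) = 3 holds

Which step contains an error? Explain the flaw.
Step 2: Apply arcsin to both sides: theta = arcsin(3)

Step 2 applies arcsin to 3. However, arcsin(x) is only defined for x in [-1, 1] because sin(theta) can only produce values in that range. Since |3| > 1, arcsin(3) is undefined. There is no angle whose sine equals 3.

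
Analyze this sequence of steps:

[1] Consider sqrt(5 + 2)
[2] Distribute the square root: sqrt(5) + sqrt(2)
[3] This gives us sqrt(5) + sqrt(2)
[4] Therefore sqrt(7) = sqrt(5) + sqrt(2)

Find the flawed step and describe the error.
Step 2: Distribute the square root: sqrt(5) + sqrt(2)

Step 2 incorrectly 'distributes' the square root over addition. The square root function does not distribute: sqrt(a + b) ≠ sqrt(a) + sqrt(b). In fact, sqrt(5 + 2) = sqrt(7) ≈ 2.6458, while sqrt(5) + sqrt(2) ≈ 3.6503.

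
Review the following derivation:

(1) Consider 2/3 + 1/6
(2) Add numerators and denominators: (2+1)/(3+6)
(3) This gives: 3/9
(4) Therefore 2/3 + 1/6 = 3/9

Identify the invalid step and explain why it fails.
Step 2: Add numerators and denominators: (2+1)/(3+6)

Step 2 incorrectly adds fractions by separately adding numerators and denominators. This is wrong. The correct method requires a common denominator: 2/3 + 1/6 = (2×6 + 1×3)/(3×6) = 15/18 = 5/6. The method used gives 3/9, which is different.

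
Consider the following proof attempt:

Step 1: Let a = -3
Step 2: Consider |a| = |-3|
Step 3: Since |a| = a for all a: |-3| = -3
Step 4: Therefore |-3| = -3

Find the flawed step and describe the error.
Step 3: Since |a| = a for all a: |-3| = -3

Step 3 incorrectly states that |a| = a for all a. The correct definition is |a| = a when a >= 0, and |a| = -a when a < 0. Since -3 < 0, we have |-3| = -(-3) = 3, not -3.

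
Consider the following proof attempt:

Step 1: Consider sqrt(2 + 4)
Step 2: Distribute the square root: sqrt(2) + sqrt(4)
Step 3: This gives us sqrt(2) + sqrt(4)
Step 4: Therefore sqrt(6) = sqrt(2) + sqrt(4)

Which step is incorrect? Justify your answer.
Step 2: Distribute the square root: sqrt(2) + sqrt(4)

Step 2 incorrectly 'distributes' the square root over addition. The square root function does not distribute: sqrt(a + b) ≠ sqrt(a) + sqrt(b). In fact, sqrt(2 + 4) = sqrt(6) ≈ 2.4495, while sqrt(2) + sqrt(4) ≈ 3.4142.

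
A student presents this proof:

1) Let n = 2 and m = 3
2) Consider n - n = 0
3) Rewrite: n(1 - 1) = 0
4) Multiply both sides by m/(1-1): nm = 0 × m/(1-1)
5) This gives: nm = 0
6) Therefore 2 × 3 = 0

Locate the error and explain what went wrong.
Step 4: Multiply both sides by m/(1-1): nm = 0 × m/(1-1)

Step 4 multiplies both sides by m/(1-1). However, 1-1 = 0, so this is multiplication by m/0, which is undefined. We cannot multiply by an undefined expression.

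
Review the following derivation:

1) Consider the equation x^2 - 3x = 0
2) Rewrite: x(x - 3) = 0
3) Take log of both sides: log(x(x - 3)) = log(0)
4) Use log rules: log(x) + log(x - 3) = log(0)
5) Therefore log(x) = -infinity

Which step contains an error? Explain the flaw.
Step 3: Take log of both sides: log(x(x - 3)) = log(0)

Step 3 takes the logarithm of both sides, resulting in log(0) on the right side. The logarithm is only defined for positive numbers; log(0) is undefined (approaches negative infinity). This operation is invalid.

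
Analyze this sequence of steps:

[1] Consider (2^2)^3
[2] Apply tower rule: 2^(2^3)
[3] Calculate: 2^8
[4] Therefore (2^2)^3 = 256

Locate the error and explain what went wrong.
Step 2: Apply tower rule: 2^(2^3)

Step 2 incorrectly states that (a^b)^c = a^(b^c). The correct rule is (a^b)^c = a^(b×c). The actual value is (2^2)^3 = 2^6 = 64, not 2^8 = 256.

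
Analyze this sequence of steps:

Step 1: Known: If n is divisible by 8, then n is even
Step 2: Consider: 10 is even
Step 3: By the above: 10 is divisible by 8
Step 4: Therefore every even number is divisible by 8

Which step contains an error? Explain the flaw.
Step 3: By the above: 10 is divisible by 8

Step 3 commits the fallacy of affirming the consequent. The known fact 'divisible by 8 → even' does NOT imply 'even → divisible by 8'. That would be the converse, which is false. For example, 10 is even but 10 ÷ 8 = 1.25, which is not an integer.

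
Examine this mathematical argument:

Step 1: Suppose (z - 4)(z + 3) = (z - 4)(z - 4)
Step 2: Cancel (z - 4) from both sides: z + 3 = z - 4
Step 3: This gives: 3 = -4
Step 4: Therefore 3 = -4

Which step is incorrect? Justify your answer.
Step 2: Cancel (z - 4) from both sides: z + 3 = z - 4

Step 2 cancels (z - 4) from both sides. This is only valid if (z - 4) ≠ 0, i.e., z ≠ 4. When z = 4, both sides equal zero regardless of the other factors. The correct approach requires considering z = 4 as a separate case.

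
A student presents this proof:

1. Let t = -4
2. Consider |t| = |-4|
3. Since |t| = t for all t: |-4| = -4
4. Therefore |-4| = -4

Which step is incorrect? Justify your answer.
Step 3: Since |t| = t for all t: |-4| = -4

Step 3 incorrectly states that |t| = t for all t. The correct definition is |t| = t when t >= 0, and |t| = -t when t < 0. Since -4 < 0, we have |-4| = -(-4) = 4, not -4.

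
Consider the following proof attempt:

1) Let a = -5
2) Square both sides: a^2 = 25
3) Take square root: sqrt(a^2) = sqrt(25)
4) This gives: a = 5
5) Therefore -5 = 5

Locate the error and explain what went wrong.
Step 4: This gives: a = 5

Step 4 incorrectly states that sqrt(a^2) = a. The correct identity is sqrt(a^2) = |a|. Since a = -5 < 0, we have sqrt(a^2) = |-5| = 5, not a = -5.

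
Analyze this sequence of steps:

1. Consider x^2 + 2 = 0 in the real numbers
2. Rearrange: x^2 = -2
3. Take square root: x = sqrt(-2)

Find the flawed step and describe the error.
Step 3: Take square root: x = sqrt(-2)

Step 3 takes the square root of -2, which is negative. In the real number system, the square root of a negative number is undefined. The equation x^2 + 2 = 0 has no real solutions. Square roots of negative numbers only exist in the complex numbers.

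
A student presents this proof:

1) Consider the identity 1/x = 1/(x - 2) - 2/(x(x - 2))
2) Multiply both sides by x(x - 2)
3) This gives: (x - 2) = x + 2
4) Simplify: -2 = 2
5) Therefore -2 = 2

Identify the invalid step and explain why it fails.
Step 3: This gives: (x - 2) = x + 2

Step 3 makes a sign error when clearing denominators. Multiplying -2/(x(x - 2)) by x(x - 2) gives -2, not +2. The correct result is (x - 2) = x - 2, which is trivially true, not (x - 2) = x + 2. (Step 1 is a valid identity: 1/(x - 2) - 2/(x(x - 2)) = (x - 2)/(x(x - 2)) = 1/x.)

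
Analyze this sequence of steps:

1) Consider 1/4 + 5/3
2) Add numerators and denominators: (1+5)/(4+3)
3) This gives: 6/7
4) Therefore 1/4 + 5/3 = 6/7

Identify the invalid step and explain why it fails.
Step 2: Add numerators and denominators: (1+5)/(4+3)

Step 2 incorrectly adds fractions by separately adding numerators and denominators. This is wrong. The correct method requires a common denominator: 1/4 + 5/3 = (1×3 + 5×4)/(4×3) = 23/12 = 23/12. The method used gives 6/7, which is different.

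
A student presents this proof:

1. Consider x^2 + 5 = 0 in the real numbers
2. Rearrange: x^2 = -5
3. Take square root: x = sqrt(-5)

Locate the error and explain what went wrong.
Step 3: Take square root: x = sqrt(-5)

Step 3 takes the square root of -5, which is negative. In the real number system, the square root of a negative number is undefined. The equation x^2 + 5 = 0 has no real solutions. Square roots of negative numbers only exist in the complex numbers.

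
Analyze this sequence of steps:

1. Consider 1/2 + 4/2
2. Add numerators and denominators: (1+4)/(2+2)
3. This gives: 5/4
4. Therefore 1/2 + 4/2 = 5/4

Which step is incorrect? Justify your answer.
Step 2: Add numerators and denominators: (1+4)/(2+2)

Step 2 incorrectly adds fractions by separately adding numerators and denominators. This is wrong. The correct method requires a common denominator: 1/2 + 4/2 = (1×2 + 4×2)/(2×2) = 10/4 = 5/2. The method used gives 5/4, which is different.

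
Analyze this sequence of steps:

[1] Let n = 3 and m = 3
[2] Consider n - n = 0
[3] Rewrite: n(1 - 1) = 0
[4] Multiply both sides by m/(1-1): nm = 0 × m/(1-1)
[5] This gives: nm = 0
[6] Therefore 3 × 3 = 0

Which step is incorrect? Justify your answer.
Step 4: Multiply both sides by m/(1-1): nm = 0 × m/(1-1)

Step 4 multiplies both sides by m/(1-1). However, 1-1 = 0, so this is multiplication by m/0, which is undefined. We cannot multiply by an undefined expression.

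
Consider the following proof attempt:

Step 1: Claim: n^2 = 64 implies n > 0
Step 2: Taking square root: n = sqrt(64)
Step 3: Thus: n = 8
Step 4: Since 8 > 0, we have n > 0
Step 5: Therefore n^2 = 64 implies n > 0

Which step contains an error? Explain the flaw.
Step 2: Taking square root: n = sqrt(64)

Step 2 takes the square root and assumes the positive root only. The equation n^2 = 64 actually has two solutions: n = 8 and n = -8. The proof silently assumes n > 0 without justification, then uses this assumption to conclude n > 0, which is circular. The counterexample n = -8 shows the claim is false.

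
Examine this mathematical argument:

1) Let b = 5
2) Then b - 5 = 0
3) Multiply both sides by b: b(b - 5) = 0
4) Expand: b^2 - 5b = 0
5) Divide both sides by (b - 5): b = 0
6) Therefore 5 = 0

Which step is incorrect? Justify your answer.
Step 5: Divide both sides by (b - 5): b = 0

Step 5 divides both sides by (b - 5). However, since b = 5, we have (b - 5) = 0. Division by zero is undefined, making this step invalid.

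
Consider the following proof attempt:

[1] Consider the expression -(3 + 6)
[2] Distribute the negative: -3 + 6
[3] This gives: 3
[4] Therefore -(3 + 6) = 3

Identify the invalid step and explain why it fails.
Step 2: Distribute the negative: -3 + 6

Step 2 incorrectly distributes the negative sign. The correct distribution is -(3 + 6) = -3 - 6 = -9. The negative must be applied to both terms, not just the first. The error treats -(3 + 6) as -3 + 6, which equals 3 instead of -9.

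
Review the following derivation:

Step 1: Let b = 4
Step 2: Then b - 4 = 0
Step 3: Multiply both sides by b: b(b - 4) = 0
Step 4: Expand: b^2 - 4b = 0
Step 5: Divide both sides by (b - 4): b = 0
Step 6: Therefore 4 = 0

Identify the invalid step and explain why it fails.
Step 5: Divide both sides by (b - 4): b = 0

Step 5 divides both sides by (b - 4). However, since b = 4, we have (b - 4) = 0. Division by zero is undefined, making this step invalid.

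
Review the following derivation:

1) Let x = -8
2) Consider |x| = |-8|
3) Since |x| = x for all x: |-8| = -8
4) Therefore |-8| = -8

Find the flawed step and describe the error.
Step 3: Since |x| = x for all x: |-8| = -8

Step 3 incorrectly states that |x| = x for all x. The correct definition is |x| = x when x >= 0, and |x| = -x when x < 0. Since -8 < 0, we have |-8| = -(-8) = 8, not -8.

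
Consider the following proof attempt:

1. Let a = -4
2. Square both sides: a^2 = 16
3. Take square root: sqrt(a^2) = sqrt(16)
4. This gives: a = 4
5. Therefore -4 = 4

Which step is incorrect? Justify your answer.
Step 4: This gives: a = 4

Step 4 incorrectly states that sqrt(a^2) = a. The correct identity is sqrt(a^2) = |a|. Since a = -4 < 0, we have sqrt(a^2) = |-4| = 4, not a = -4.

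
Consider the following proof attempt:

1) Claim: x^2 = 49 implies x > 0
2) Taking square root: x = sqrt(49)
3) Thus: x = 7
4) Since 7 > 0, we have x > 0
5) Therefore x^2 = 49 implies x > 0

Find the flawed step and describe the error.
Step 2: Taking square root: x = sqrt(49)

Step 2 takes the square root and assumes the positive root only. The equation x^2 = 49 actually has two solutions: x = 7 and x = -7. The proof silently assumes x > 0 without justification, then uses this assumption to conclude x > 0, which is circular. The counterexample x = -7 shows the claim is false.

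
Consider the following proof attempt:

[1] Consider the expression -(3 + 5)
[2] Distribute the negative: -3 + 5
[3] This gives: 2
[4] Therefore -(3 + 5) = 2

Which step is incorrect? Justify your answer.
Step 2: Distribute the negative: -3 + 5

Step 2 incorrectly distributes the negative sign. The correct distribution is -(3 + 5) = -3 - 5 = -8. The negative must be applied to both terms, not just the first. The error treats -(3 + 5) as -3 + 5, which equals 2 instead of -8.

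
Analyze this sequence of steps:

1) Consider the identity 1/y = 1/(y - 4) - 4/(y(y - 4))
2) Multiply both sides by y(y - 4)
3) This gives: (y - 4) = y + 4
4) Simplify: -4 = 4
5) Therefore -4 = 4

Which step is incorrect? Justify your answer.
Step 3: This gives: (y - 4) = y + 4

Step 3 makes a sign error when clearing denominators. Multiplying -4/(y(y - 4)) by y(y - 4) gives -4, not +4. The correct result is (y - 4) = y - 4, which is trivially true, not (y - 4) = y + 4. (Step 1 is a valid identity: 1/(y - 4) - 4/(y(y - 4)) = (y - 4)/(y(y - 4)) = 1/y.)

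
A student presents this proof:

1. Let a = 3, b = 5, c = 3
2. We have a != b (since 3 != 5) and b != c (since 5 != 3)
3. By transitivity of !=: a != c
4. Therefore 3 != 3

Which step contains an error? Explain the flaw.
Step 3: By transitivity of !=: a != c

Step 3 incorrectly applies transitivity to the '!=' relation. Transitivity states: if a R b and b R c, then a R c. However, '!=' is not transitive. Counterexample: 3 != 5 and 5 != 3, but 3 = 3 (both equal 3). Transitivity holds for relations like <, <=, =, but not for !=.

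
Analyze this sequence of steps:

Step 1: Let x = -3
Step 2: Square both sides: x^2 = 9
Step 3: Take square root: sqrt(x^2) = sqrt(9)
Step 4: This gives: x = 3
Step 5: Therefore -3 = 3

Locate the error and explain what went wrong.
Step 4: This gives: x = 3

Step 4 incorrectly states that sqrt(x^2) = x. The correct identity is sqrt(x^2) = |x|. Since x = -3 < 0, we have sqrt(x^2) = |-3| = 3, not x = -3.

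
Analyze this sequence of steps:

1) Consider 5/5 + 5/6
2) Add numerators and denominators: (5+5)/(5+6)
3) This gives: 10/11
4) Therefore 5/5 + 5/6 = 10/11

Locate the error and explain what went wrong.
Step 2: Add numerators and denominators: (5+5)/(5+6)

Step 2 incorrectly adds fractions by separately adding numerators and denominators. This is wrong. The correct method requires a common denominator: 5/5 + 5/6 = (5×6 + 5×5)/(5×6) = 55/30 = 11/6. The method used gives 10/11, which is different.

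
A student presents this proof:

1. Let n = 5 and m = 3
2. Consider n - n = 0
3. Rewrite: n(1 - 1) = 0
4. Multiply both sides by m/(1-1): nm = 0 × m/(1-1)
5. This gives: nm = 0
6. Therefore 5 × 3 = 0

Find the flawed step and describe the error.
Step 4: Multiply both sides by m/(1-1): nm = 0 × m/(1-1)

Step 4 multiplies both sides by m/(1-1). However, 1-1 = 0, so this is multiplication by m/0, which is undefined. We cannot multiply by an undefined expression.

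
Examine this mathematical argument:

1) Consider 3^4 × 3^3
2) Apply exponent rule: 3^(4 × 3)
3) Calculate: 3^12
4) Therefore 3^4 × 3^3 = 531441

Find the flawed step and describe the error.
Step 2: Apply exponent rule: 3^(4 × 3)

Step 2 incorrectly states that a^b × a^c = a^(b×c). The correct rule is a^b × a^c = a^(b+c). The actual value is 3^4 × 3^3 = 3^7 = 2187, not 3^12 = 531441.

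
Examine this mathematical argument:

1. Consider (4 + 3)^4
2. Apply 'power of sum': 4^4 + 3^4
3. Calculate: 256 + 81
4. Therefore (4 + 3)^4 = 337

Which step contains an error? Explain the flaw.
Step 2: Apply 'power of sum': 4^4 + 3^4

Step 2 incorrectly applies a non-existent rule '(a+b)^n = a^n + b^n'. This is false in general. The correct expansion uses the binomial theorem. The actual value is (4 + 3)^4 = 7^4 = 2401, not 337.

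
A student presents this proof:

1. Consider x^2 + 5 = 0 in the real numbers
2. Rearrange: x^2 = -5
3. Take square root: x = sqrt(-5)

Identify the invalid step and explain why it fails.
Step 3: Take square root: x = sqrt(-5)

Step 3 takes the square root of -5, which is negative. In the real number system, the square root of a negative number is undefined. The equation x^2 + 5 = 0 has no real solutions. Square roots of negative numbers only exist in the complex numbers.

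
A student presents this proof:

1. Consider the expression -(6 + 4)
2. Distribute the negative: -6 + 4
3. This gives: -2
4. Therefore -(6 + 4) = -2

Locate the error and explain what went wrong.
Step 2: Distribute the negative: -6 + 4

Step 2 incorrectly distributes the negative sign. The correct distribution is -(6 + 4) = -6 - 4 = -10. The negative must be applied to both terms, not just the first. The error treats -(6 + 4) as -6 + 4, which equals -2 instead of -10.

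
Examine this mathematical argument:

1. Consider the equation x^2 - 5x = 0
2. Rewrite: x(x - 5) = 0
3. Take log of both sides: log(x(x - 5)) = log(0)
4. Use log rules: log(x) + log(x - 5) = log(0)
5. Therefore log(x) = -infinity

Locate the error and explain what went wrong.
Step 3: Take log of both sides: log(x(x - 5)) = log(0)

Step 3 takes the logarithm of both sides, resulting in log(0) on the right side. The logarithm is only defined for positive numbers; log(0) is undefined (approaches negative infinity). This operation is invalid.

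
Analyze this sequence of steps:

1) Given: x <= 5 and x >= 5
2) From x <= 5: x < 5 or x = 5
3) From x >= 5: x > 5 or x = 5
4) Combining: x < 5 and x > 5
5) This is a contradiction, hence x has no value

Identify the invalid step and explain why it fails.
Step 4: Combining: x < 5 and x > 5

Step 4 incorrectly combines the conditions. From x <= 5 and x >= 5, the intersection is x = 5. The error treats the 'or' cases as 'and' requirements. The correct conclusion is that x = 5 is the unique solution, not that no solution exists.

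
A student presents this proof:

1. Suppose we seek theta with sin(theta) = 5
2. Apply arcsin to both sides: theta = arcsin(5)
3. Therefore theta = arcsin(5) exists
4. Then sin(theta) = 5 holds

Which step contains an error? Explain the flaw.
Step 2: Apply arcsin to both sides: theta = arcsin(5)

Step 2 applies arcsin to 5. However, arcsin(x) is only defined for x in [-1, 1] because sin(theta) can only produce values in that range. Since |5| > 1, arcsin(5) is undefined. There is no angle whose sine equals 5.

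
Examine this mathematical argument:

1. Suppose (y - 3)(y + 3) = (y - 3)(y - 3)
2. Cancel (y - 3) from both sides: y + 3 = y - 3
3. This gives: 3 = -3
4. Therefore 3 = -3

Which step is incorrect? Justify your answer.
Step 2: Cancel (y - 3) from both sides: y + 3 = y - 3

Step 2 cancels (y - 3) from both sides. This is only valid if (y - 3) ≠ 0, i.e., y ≠ 3. When y = 3, both sides equal zero regardless of the other factors. The correct approach requires considering y = 3 as a separate case.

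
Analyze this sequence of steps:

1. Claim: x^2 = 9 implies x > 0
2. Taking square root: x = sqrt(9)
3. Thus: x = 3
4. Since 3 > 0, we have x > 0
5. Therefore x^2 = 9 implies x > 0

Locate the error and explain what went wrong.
Step 2: Taking square root: x = sqrt(9)

Step 2 takes the square root and assumes the positive root only. The equation x^2 = 9 actually has two solutions: x = 3 and x = -3. The proof silently assumes x > 0 without justification, then uses this assumption to conclude x > 0, which is circular. The counterexample x = -3 shows the claim is false.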